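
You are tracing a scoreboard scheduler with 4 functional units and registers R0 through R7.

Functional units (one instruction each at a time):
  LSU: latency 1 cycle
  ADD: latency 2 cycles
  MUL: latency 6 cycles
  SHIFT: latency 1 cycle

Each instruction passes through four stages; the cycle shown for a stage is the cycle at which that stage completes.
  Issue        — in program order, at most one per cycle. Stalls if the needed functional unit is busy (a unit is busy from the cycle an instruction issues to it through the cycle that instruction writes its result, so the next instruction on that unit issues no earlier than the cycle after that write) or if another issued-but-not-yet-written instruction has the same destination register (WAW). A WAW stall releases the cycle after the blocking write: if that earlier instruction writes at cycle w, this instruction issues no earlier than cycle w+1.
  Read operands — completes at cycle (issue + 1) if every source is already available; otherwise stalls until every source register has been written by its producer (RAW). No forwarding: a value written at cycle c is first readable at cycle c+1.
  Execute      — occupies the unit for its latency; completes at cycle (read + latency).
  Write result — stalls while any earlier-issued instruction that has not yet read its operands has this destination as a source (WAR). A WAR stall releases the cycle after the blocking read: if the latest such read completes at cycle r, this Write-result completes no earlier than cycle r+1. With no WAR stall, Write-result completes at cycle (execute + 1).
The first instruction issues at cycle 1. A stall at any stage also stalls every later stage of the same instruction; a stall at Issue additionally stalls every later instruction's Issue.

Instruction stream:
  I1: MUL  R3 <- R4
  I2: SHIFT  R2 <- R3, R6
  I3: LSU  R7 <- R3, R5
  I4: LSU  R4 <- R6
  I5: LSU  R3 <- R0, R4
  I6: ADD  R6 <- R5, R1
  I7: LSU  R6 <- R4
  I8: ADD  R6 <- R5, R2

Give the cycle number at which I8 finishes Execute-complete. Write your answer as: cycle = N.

cycle = 30

I1: IS=1 RO=2 EX=8 WR=9
I2: IS=2 RO=10 EX=11 WR=12  [RAW R3: wait I1 write@9]
I3: IS=3 RO=10 EX=11 WR=12  [RAW R3: wait I1 write@9]
I4: IS=13 RO=14 EX=15 WR=16  [struct: LSU busy until I3 writes@12]
I5: IS=17 RO=18 EX=19 WR=20  [struct: LSU busy until I4 writes@16]
I6: IS=18 RO=19 EX=21 WR=22
I7: IS=23 RO=24 EX=25 WR=26  [WAW R6: wait I6 write@22]
I8: IS=27 RO=28 EX=30 WR=31  [WAW R6: wait I7 write@26]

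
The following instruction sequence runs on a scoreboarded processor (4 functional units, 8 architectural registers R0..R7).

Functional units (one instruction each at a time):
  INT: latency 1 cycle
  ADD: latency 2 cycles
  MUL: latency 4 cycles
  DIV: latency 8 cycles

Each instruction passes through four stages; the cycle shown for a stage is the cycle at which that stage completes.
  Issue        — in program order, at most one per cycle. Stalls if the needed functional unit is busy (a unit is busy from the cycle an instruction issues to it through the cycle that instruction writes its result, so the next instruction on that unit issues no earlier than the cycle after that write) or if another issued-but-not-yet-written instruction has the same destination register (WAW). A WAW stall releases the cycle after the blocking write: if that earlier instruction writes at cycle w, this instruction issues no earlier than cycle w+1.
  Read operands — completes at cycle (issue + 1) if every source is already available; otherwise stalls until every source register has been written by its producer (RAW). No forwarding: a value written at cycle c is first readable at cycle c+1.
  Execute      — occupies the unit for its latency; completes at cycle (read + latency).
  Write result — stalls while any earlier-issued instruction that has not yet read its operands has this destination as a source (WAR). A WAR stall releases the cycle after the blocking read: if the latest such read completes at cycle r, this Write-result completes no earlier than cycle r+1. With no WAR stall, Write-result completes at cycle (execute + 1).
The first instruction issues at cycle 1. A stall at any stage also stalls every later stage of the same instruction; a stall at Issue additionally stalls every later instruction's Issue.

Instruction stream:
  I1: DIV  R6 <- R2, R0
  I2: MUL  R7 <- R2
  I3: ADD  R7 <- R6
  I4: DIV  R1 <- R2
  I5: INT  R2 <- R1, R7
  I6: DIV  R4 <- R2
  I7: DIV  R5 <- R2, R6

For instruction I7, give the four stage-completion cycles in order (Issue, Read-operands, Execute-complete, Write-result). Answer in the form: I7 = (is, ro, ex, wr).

I1  is:1  ro:2  ex:10  wr:11
I2  is:2  ro:3  ex:7  wr:8
I3  is:9  ro:12  ex:14  wr:15  — WAW R7: wait I2 write@8, RAW R6: wait I1 write@11
I4  is:12  ro:13  ex:21  wr:22  — struct: DIV busy until I1 writes@11
I5  is:13  ro:23  ex:24  wr:25  — RAW R1: wait I4 write@22
I6  is:23  ro:26  ex:34  wr:35  — struct: DIV busy until I4 writes@22, RAW R2: wait I5 write@25
I7  is:36  ro:37  ex:45  wr:46  — struct: DIV busy until I6 writes@35

I7 = (36, 37, 45, 46)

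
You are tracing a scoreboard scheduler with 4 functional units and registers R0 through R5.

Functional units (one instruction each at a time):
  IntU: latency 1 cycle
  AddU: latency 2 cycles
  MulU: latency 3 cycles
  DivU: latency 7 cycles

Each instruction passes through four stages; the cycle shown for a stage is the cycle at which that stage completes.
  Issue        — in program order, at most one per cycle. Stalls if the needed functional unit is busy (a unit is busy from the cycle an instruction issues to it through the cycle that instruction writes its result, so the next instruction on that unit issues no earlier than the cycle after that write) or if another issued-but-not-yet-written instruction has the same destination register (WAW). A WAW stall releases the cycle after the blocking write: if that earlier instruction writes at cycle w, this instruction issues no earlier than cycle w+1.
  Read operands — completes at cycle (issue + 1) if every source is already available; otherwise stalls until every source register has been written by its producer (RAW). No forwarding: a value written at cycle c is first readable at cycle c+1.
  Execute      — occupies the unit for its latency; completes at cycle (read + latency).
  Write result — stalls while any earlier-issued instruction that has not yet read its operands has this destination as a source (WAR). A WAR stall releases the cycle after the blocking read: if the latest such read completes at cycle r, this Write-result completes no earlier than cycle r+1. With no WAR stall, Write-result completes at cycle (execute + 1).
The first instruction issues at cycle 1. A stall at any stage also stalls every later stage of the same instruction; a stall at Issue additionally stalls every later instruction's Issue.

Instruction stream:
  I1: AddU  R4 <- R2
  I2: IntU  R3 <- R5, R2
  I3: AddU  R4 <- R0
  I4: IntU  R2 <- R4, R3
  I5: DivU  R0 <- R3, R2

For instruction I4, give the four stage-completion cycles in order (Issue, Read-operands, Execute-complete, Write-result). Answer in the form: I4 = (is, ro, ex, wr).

I4 = (7, 11, 12, 13)

c1: I1 issues→AddU
c2: I1 reads; I2 issues→IntU
c3: I2 reads
c4: I1 exec-done; I2 exec-done
c5: I1 writes R4; I2 writes R3
c6: I3 issues→AddU
c7: I3 reads; I4 issues→IntU
c8: I5 issues→DivU
c9: I3 exec-done
c10: I3 writes R4
c11: I4 reads
c12: I4 exec-done
c13: I4 writes R2
c14: I5 reads
c21: I5 exec-done
c22: I5 writes R0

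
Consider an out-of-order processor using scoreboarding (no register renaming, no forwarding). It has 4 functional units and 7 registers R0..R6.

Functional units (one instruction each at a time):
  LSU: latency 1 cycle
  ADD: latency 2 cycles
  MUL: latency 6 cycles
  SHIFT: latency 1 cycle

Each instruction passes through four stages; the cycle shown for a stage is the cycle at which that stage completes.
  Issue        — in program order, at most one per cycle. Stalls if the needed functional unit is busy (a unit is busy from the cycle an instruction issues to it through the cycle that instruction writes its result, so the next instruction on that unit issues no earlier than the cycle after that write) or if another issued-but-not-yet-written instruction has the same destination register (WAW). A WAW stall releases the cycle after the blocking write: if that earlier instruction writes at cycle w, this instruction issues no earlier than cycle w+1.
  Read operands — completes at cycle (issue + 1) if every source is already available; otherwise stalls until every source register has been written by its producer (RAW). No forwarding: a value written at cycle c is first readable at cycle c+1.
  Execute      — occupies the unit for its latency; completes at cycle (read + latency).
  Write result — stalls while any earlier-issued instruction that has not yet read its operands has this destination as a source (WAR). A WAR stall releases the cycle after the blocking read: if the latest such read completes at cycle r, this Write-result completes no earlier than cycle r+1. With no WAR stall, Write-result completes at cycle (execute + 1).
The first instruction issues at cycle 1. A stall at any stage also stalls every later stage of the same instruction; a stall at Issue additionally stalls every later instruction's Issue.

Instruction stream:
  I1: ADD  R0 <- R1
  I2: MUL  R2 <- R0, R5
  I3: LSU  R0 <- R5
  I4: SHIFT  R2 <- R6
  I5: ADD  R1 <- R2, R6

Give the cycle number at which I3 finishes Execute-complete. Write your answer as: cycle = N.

cycle = 8

c1: I1 issues→ADD
c2: I1 reads, I2 issues→MUL
c4: I1 exec-done
c5: I1 writes R0
c6: I2 reads, I3 issues→LSU
c7: I3 reads
c8: I3 exec-done
c9: I3 writes R0
c12: I2 exec-done
c13: I2 writes R2
c14: I4 issues→SHIFT
c15: I4 reads, I5 issues→ADD
c16: I4 exec-done
c17: I4 writes R2
c18: I5 reads
c20: I5 exec-done
c21: I5 writes R1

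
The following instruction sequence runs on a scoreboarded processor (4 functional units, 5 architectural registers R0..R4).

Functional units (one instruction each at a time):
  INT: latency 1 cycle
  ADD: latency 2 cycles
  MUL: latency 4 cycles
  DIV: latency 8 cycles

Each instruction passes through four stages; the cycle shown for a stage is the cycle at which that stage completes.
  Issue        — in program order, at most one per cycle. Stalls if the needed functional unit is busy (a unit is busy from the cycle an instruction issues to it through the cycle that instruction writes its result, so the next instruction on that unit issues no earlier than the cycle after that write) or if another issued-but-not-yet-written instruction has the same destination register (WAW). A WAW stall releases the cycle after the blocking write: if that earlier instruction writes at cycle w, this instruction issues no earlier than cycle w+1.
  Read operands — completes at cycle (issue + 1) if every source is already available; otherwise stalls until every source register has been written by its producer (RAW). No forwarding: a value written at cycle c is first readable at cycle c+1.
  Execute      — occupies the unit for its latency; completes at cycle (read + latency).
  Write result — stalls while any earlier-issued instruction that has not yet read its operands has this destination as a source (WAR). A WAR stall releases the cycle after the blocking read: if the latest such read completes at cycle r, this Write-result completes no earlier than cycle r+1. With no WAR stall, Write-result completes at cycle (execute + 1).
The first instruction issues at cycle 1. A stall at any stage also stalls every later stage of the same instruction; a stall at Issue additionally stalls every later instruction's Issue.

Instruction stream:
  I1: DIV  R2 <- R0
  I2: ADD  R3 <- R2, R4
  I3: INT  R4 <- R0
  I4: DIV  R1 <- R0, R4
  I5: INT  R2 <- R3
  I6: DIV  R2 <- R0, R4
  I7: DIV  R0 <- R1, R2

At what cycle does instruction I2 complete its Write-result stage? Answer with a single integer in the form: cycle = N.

cycle = 15

c1: I1→DIV
c2: I1 RO · I2→ADD
c3: I3→INT
c4: I3 RO
c5: I3 EX
c10: I1 EX
c11: I1 WR R2
c12: I2 RO · I4→DIV
c13: I3 WR R4
c14: I2 EX · I4 RO · I5→INT
c15: I2 WR R3
c16: I5 RO
c17: I5 EX
c18: I5 WR R2
c22: I4 EX
c23: I4 WR R1
c24: I6→DIV
c25: I6 RO
c33: I6 EX
c34: I6 WR R2
c35: I7→DIV
c36: I7 RO
c44: I7 EX
c45: I7 WR R0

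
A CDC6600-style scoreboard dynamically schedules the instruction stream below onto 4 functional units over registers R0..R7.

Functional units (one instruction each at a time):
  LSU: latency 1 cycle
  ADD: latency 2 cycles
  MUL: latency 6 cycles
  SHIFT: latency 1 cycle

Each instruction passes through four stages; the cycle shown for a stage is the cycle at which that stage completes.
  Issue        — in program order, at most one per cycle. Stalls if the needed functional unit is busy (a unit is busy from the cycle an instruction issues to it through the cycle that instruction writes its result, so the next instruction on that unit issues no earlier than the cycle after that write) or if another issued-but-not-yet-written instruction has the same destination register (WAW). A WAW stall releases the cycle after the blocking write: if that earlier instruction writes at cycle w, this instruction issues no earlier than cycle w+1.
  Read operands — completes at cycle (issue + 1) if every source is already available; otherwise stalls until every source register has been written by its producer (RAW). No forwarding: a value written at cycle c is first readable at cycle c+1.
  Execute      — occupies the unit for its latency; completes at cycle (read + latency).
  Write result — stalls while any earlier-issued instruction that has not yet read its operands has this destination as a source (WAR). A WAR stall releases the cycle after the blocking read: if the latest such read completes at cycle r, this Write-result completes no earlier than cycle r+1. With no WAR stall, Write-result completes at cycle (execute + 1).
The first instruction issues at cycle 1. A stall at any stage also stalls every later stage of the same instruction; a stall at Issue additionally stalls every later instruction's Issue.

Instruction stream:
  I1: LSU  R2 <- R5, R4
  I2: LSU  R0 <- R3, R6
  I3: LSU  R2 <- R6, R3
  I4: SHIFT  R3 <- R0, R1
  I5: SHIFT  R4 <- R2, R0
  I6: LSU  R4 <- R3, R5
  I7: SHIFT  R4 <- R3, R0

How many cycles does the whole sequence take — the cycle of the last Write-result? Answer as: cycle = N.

c1: issue I1 (LSU)
c2: I1 read-ops
c3: I1 finished on LSU
c4: I1→R2
c5: issue I2 (LSU)
c6: I2 read-ops
c7: I2 finished on LSU
c8: I2→R0
c9: issue I3 (LSU)
c10: I3 read-ops; issue I4 (SHIFT)
c11: I3 finished on LSU; I4 read-ops
c12: I3→R2; I4 finished on SHIFT
c13: I4→R3
c14: issue I5 (SHIFT)
c15: I5 read-ops
c16: I5 finished on SHIFT
c17: I5→R4
c18: issue I6 (LSU)
c19: I6 read-ops
c20: I6 finished on LSU
c21: I6→R4
c22: issue I7 (SHIFT)
c23: I7 read-ops
c24: I7 finished on SHIFT
c25: I7→R4

cycle = 25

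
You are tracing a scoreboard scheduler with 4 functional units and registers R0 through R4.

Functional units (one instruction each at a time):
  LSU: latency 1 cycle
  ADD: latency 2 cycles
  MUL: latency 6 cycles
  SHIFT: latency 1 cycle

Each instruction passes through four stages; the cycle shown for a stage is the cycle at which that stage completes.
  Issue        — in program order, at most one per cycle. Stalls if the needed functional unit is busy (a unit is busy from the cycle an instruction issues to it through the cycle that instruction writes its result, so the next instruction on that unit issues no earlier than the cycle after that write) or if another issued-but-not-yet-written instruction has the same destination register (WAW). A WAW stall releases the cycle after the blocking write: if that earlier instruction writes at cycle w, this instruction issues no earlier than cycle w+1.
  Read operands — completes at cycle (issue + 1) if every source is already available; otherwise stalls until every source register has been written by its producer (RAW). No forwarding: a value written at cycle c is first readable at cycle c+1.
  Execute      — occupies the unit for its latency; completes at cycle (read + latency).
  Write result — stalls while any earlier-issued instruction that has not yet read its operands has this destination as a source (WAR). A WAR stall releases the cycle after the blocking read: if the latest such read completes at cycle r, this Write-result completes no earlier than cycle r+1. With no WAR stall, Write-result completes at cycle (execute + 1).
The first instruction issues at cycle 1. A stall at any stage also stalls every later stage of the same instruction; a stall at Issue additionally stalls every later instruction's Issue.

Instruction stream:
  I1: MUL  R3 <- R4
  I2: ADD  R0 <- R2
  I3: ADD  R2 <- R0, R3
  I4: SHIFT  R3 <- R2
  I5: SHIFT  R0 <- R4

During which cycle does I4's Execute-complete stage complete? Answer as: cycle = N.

c1: I1 dispatched to MUL
c2: I1 operands ready, I2 dispatched to ADD
c3: I2 operands ready
c5: I2 complete
c6: R0←I2
c7: I3 dispatched to ADD
c8: I1 complete
c9: R3←I1
c10: I3 operands ready, I4 dispatched to SHIFT
c12: I3 complete
c13: R2←I3
c14: I4 operands ready
c15: I4 complete
c16: R3←I4
c17: I5 dispatched to SHIFT
c18: I5 operands ready
c19: I5 complete
c20: R0←I5

cycle = 15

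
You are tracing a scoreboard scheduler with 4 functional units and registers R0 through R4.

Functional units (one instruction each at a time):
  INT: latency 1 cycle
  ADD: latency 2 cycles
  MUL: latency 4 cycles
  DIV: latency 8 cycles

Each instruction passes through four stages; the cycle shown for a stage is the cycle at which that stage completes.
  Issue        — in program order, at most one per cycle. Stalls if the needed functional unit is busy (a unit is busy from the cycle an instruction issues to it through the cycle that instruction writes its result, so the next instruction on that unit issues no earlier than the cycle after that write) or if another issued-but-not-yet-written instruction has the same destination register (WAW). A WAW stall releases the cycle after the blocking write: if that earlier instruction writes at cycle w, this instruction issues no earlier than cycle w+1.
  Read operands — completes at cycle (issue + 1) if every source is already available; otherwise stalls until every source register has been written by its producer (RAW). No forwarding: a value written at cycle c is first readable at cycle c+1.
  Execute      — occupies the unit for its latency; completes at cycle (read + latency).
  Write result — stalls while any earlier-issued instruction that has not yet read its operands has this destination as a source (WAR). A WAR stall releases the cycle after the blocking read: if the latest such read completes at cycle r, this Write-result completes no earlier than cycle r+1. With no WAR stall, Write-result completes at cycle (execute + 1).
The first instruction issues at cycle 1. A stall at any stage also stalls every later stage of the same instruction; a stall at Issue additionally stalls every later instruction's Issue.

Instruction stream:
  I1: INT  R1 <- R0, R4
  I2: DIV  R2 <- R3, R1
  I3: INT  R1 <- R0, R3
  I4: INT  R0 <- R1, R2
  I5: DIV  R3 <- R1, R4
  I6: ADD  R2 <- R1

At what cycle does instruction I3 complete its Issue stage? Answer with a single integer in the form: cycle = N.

I1  is:1  ro:2  ex:3  wr:4
I2  is:2  ro:5  ex:13  wr:14  — RAW R1: wait I1 write@4
I3  is:5  ro:6  ex:7  wr:8  — struct: INT busy until I1 writes@4
I4  is:9  ro:15  ex:16  wr:17  — struct: INT busy until I3 writes@8, RAW R2: wait I2 write@14
I5  is:15  ro:16  ex:24  wr:25  — struct: DIV busy until I2 writes@14
I6  is:16  ro:17  ex:19  wr:20

cycle = 5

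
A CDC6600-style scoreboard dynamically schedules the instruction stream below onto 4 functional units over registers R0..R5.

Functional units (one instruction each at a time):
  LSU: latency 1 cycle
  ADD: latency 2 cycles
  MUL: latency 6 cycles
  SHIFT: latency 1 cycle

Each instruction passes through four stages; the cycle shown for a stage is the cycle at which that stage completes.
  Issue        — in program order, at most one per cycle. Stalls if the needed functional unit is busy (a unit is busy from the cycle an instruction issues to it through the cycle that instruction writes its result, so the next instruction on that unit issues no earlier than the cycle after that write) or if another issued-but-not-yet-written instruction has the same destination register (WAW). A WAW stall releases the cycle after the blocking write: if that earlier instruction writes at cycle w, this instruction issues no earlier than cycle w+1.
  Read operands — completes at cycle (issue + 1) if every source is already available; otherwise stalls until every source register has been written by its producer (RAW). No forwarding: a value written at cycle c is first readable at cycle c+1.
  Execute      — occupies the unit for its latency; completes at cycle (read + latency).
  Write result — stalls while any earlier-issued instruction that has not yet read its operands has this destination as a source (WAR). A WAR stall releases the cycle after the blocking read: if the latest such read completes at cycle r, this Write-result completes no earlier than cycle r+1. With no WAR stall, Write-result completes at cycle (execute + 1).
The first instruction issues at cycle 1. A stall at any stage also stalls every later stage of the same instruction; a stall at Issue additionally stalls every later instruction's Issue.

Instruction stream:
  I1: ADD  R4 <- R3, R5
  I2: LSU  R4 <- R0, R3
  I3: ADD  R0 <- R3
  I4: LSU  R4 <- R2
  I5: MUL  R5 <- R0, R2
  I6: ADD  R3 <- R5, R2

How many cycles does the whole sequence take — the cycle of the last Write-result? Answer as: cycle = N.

cycle = 23

[I1] 1/2/4/5
[I2] 6/7/8/9  (WAW R4: wait I1 write@5)
[I3] 7/8/10/11
[I4] 10/11/12/13  (struct: LSU busy until I2 writes@9)
[I5] 11/12/18/19
[I6] 12/20/22/23  (RAW R5: wait I5 write@19)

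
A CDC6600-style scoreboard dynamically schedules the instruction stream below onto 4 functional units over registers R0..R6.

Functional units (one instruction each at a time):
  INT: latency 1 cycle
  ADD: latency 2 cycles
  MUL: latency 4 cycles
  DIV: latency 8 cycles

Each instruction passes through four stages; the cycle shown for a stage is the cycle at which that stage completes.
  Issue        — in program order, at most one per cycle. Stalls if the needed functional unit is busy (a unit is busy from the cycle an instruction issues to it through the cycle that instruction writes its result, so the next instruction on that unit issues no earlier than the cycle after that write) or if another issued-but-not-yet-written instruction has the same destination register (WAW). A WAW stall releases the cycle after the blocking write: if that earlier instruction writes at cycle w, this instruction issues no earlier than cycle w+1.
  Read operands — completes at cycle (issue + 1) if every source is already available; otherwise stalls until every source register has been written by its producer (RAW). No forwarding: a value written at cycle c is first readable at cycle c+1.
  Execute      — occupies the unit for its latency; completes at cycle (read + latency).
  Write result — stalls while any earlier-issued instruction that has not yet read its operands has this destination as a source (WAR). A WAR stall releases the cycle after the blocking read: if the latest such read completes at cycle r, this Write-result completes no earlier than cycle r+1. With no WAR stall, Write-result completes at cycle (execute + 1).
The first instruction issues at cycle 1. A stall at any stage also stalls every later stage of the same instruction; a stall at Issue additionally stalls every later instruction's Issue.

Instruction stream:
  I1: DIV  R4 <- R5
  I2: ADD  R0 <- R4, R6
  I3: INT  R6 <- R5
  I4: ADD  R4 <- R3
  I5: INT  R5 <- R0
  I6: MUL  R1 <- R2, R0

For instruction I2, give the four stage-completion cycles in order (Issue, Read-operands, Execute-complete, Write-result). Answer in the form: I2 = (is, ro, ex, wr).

I1: IS=1 RO=2 EX=10 WR=11
I2: IS=2 RO=12 EX=14 WR=15  [RAW R4: wait I1 write@11]
I3: IS=3 RO=4 EX=5 WR=13  [WAR R6: wait I2 read@12]
I4: IS=16 RO=17 EX=19 WR=20  [struct: ADD busy until I2 writes@15]
I5: IS=17 RO=18 EX=19 WR=20
I6: IS=18 RO=19 EX=23 WR=24

I2 = (2, 12, 14, 15)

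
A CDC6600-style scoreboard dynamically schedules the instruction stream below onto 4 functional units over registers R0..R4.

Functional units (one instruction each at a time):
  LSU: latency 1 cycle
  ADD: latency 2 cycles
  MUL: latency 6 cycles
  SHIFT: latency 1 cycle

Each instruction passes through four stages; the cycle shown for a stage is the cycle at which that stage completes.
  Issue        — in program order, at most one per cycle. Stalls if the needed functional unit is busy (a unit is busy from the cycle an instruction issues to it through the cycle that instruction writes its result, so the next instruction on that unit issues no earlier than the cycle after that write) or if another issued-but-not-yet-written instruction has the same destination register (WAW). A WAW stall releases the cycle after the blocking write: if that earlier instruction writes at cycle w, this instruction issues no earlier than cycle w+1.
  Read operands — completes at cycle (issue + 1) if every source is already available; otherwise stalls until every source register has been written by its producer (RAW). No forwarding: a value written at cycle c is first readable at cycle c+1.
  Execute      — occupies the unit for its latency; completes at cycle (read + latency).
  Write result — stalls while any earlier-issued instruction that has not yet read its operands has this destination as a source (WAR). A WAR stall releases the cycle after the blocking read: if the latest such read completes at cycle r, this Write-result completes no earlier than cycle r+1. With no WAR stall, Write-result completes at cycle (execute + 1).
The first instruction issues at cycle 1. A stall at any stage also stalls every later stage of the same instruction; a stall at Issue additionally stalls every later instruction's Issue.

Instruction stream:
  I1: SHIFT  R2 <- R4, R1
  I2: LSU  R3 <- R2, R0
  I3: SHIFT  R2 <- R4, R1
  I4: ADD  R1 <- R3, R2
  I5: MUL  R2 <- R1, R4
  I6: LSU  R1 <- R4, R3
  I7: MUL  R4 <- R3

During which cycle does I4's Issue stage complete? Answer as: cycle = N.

cycle = 6

cycle 1: I1 issues→SHIFT
cycle 2: I1 reads | I2 issues→LSU
cycle 3: I1 exec-done
cycle 4: I1 writes R2
cycle 5: I2 reads | I3 issues→SHIFT
cycle 6: I2 exec-done | I3 reads | I4 issues→ADD
cycle 7: I2 writes R3 | I3 exec-done
cycle 8: I3 writes R2
cycle 9: I4 reads | I5 issues→MUL
cycle 11: I4 exec-done
cycle 12: I4 writes R1
cycle 13: I5 reads | I6 issues→LSU
cycle 14: I6 reads
cycle 15: I6 exec-done
cycle 16: I6 writes R1
cycle 19: I5 exec-done
cycle 20: I5 writes R2
cycle 21: I7 issues→MUL
cycle 22: I7 reads
cycle 28: I7 exec-done
cycle 29: I7 writes R4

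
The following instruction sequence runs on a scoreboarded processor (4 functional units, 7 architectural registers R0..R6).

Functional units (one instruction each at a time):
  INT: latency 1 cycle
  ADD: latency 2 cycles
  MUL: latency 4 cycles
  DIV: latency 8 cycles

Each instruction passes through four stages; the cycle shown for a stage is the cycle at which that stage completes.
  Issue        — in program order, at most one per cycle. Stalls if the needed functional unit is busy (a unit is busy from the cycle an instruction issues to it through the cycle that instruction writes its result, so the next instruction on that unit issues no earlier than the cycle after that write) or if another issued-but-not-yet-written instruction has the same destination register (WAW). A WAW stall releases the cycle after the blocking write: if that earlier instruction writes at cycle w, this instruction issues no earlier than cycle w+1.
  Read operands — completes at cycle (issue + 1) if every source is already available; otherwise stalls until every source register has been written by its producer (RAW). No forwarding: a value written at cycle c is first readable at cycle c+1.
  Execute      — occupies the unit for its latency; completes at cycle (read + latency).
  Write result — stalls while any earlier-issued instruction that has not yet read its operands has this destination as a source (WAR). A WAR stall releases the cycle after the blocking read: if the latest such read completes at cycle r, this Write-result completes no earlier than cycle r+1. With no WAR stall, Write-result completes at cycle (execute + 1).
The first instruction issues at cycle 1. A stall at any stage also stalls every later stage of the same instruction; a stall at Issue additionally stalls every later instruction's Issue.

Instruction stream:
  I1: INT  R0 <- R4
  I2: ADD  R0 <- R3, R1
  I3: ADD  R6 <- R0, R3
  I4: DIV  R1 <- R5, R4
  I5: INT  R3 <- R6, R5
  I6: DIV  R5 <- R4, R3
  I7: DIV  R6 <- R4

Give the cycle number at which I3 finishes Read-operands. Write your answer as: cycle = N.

[1] I1→INT
[2] I1 RO
[3] I1 EX
[4] I1 WR R0
[5] I2→ADD
[6] I2 RO
[8] I2 EX
[9] I2 WR R0
[10] I3→ADD
[11] I3 RO | I4→DIV
[12] I4 RO | I5→INT
[13] I3 EX
[14] I3 WR R6
[15] I5 RO
[16] I5 EX
[17] I5 WR R3
[20] I4 EX
[21] I4 WR R1
[22] I6→DIV
[23] I6 RO
[31] I6 EX
[32] I6 WR R5
[33] I7→DIV
[34] I7 RO
[42] I7 EX
[43] I7 WR R6

cycle = 11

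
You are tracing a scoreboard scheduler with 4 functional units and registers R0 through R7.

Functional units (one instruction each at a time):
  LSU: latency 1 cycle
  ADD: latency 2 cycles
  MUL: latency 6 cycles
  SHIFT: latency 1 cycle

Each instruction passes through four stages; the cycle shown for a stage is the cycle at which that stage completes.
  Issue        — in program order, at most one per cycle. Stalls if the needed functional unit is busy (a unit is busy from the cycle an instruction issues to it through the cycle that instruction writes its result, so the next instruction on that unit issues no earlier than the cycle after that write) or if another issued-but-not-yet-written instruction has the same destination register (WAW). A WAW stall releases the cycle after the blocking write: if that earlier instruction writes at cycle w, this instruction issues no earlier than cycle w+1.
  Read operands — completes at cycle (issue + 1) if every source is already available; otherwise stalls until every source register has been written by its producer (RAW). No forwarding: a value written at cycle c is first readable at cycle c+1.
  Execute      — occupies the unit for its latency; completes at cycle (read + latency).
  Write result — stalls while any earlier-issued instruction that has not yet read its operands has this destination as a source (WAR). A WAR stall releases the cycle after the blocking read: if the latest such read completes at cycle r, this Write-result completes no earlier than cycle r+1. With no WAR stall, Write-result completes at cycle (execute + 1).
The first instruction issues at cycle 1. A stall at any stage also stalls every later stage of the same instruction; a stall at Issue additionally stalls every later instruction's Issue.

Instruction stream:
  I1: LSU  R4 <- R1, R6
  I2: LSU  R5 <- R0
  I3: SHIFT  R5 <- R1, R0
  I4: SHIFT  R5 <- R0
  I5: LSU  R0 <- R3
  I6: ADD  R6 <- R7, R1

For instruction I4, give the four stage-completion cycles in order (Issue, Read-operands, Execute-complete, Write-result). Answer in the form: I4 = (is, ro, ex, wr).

I4 = (13, 14, 15, 16)

I1  is:1  ro:2  ex:3  wr:4
I2  is:5  ro:6  ex:7  wr:8  — struct: LSU busy until I1 writes@4
I3  is:9  ro:10  ex:11  wr:12  — WAW R5: wait I2 write@8
I4  is:13  ro:14  ex:15  wr:16  — struct: SHIFT busy until I3 writes@12
I5  is:14  ro:15  ex:16  wr:17
I6  is:15  ro:16  ex:18  wr:19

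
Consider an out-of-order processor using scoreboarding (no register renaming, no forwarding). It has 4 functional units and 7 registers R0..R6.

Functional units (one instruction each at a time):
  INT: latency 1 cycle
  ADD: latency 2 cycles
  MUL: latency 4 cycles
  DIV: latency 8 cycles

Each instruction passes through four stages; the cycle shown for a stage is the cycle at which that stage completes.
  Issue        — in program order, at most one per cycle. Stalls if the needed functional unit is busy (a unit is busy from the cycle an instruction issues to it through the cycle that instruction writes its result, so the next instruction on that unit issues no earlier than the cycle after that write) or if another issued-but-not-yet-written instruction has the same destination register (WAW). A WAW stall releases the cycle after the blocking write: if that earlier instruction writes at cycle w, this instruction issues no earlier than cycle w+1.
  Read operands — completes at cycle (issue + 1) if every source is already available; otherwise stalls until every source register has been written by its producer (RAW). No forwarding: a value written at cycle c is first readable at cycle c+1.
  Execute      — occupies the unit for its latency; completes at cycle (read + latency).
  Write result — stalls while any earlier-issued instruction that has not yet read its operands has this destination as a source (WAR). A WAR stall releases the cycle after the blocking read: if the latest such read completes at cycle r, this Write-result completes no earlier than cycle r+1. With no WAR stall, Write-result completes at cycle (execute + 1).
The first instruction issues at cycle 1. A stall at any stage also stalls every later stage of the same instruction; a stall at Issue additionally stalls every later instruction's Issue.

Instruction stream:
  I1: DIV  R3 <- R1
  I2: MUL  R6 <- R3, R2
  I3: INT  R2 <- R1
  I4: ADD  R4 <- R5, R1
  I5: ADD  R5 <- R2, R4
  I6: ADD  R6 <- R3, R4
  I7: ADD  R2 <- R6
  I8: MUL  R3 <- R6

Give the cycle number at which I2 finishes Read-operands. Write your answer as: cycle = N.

  I1 | 1 | 2 | 10 | 11
  I2 | 2 | 12 | 16 | 17   RAW R3: wait I1 write@11
  I3 | 3 | 4 | 5 | 13   WAR R2: wait I2 read@12
  I4 | 4 | 5 | 7 | 8
  I5 | 9 | 14 | 16 | 17   struct: ADD busy until I4 writes@8 · RAW R2: wait I3 write@13
  I6 | 18 | 19 | 21 | 22   struct: ADD busy until I5 writes@17
  I7 | 23 | 24 | 26 | 27   struct: ADD busy until I6 writes@22
  I8 | 24 | 25 | 29 | 30

cycle = 12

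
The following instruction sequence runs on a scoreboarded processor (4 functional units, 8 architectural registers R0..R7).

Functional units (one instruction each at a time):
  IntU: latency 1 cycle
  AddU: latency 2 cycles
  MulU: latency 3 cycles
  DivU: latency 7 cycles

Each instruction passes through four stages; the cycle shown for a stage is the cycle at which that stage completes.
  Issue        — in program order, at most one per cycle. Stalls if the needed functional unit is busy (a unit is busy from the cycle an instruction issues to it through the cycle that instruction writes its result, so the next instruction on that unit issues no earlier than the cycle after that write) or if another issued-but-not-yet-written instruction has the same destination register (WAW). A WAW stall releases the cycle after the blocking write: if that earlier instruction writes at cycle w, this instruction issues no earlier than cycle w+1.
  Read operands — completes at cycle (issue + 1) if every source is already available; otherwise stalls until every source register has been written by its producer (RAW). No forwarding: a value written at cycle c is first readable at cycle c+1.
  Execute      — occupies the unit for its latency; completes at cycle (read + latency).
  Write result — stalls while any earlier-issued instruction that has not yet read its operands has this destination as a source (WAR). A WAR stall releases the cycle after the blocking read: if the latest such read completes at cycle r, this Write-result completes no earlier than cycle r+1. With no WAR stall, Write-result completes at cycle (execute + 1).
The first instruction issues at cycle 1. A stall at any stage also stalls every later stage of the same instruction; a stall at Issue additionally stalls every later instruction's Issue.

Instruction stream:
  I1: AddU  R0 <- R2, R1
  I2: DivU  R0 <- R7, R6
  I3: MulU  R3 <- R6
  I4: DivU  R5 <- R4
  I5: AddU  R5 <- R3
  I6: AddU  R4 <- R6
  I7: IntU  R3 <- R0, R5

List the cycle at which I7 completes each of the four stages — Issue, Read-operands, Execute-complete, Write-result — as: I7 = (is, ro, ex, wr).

1) issue 1, read 2, done 4, write 5
2) issue 6, read 7, done 14, write 15  <WAW R0: wait I1 write@5>
3) issue 7, read 8, done 11, write 12
4) issue 16, read 17, done 24, write 25  <struct: DivU busy until I2 writes@15>
5) issue 26, read 27, done 29, write 30  <WAW R5: wait I4 write@25>
6) issue 31, read 32, done 34, write 35  <struct: AddU busy until I5 writes@30>
7) issue 32, read 33, done 34, write 35

I7 = (32, 33, 34, 35)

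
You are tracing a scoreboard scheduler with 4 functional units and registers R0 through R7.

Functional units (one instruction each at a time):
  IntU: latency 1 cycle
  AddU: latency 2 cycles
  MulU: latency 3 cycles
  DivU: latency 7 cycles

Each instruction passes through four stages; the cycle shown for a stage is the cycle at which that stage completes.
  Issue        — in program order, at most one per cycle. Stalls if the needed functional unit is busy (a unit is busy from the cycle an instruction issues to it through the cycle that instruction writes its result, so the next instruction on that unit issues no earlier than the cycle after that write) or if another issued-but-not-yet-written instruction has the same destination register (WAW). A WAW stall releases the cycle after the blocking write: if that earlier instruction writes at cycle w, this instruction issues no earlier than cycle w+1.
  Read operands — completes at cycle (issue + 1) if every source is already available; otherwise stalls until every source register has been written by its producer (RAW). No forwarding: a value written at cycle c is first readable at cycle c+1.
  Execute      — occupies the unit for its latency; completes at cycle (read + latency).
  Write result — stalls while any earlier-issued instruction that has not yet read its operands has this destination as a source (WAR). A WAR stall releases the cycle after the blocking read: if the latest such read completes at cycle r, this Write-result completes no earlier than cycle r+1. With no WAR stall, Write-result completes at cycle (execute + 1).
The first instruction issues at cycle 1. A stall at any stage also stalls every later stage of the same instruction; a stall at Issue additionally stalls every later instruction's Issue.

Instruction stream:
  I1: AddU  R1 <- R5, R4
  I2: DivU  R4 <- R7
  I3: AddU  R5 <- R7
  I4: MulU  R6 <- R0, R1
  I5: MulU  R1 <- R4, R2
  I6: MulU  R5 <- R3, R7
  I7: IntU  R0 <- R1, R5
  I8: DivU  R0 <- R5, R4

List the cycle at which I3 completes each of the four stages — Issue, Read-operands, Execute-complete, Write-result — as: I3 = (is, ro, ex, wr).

I3 = (6, 7, 9, 10)

I1 -> (1, 2, 4, 5)
I2 -> (2, 3, 10, 11)
I3 -> (6, 7, 9, 10)  // struct: AddU busy until I1 writes@5
I4 -> (7, 8, 11, 12)
I5 -> (13, 14, 17, 18)  // struct: MulU busy until I4 writes@12
I6 -> (19, 20, 23, 24)  // struct: MulU busy until I5 writes@18
I7 -> (20, 25, 26, 27)  // RAW R5: wait I6 write@24
I8 -> (28, 29, 36, 37)  // WAW R0: wait I7 write@27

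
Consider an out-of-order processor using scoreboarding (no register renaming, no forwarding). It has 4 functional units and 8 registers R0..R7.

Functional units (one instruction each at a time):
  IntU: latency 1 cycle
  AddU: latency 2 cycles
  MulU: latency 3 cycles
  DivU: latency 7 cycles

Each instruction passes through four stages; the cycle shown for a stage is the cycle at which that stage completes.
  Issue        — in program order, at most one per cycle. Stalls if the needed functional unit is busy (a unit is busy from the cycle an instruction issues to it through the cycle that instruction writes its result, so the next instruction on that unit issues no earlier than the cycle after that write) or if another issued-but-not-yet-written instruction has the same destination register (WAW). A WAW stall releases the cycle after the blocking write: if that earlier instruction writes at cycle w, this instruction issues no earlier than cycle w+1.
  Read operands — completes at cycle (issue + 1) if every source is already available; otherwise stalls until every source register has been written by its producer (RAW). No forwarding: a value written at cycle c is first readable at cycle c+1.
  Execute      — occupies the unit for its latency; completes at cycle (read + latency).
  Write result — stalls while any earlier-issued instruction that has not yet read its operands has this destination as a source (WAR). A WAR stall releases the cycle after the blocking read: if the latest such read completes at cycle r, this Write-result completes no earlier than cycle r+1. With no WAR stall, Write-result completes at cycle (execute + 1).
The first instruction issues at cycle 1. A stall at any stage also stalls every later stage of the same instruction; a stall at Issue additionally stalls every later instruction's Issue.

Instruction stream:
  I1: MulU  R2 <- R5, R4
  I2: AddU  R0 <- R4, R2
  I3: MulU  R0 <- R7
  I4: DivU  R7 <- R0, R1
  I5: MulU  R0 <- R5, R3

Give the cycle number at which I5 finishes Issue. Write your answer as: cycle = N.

cycle = 17

[1] I1 dispatched to MulU
[2] I1 operands ready, I2 dispatched to AddU
[5] I1 complete
[6] R2←I1
[7] I2 operands ready
[9] I2 complete
[10] R0←I2
[11] I3 dispatched to MulU
[12] I3 operands ready, I4 dispatched to DivU
[15] I3 complete
[16] R0←I3
[17] I4 operands ready, I5 dispatched to MulU
[18] I5 operands ready
[21] I5 complete
[22] R0←I5
[24] I4 complete
[25] R7←I4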